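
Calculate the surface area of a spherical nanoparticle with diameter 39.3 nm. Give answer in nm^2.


Radius r = 39.3/2 = 19.65 nm
Surface area SA = 4 * pi * r^2
SA = 4 * pi * (19.65)^2
SA = 4852.16 nm^2

4852.16


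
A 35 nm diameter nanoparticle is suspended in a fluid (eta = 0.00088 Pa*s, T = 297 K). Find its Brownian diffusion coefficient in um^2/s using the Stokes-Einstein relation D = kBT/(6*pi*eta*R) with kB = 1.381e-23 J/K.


Radius R = 35/2 = 17.5 nm = 1.75e-08 m
D = kB*T / (6*pi*eta*R)
D = 1.381e-23 * 297 / (6 * pi * 0.00088 * 1.75e-08)
D = 1.41295e-11 m^2/s = 14.13 um^2/s

14.13


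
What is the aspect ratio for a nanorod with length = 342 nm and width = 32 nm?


Aspect ratio AR = length / diameter
AR = 342 / 32
AR = 10.69

10.69


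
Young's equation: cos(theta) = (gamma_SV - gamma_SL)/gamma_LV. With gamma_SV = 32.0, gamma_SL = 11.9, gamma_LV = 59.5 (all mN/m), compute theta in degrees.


cos(theta) = (gamma_SV - gamma_SL) / gamma_LV
cos(theta) = (32.0 - 11.9) / 59.5
cos(theta) = 0.337815
theta = arccos(0.337815) = 70.26 degrees

70.26


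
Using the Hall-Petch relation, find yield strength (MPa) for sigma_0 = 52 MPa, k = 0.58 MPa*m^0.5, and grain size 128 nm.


d = 128 nm = 1.28e-07 m
sqrt(d) = 0.0003577709
Hall-Petch contribution = k / sqrt(d) = 0.58 / 0.0003577709 = 1621.1 MPa
sigma = sigma_0 + k/sqrt(d) = 52 + 1621.1 = 1673.1 MPa

1673.1


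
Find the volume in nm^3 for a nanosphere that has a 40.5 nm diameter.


Radius r = 40.5/2 = 20.25 nm
Volume V = (4/3) * pi * r^3
V = (4/3) * pi * (20.25)^3
V = 34782.73 nm^3

34782.73


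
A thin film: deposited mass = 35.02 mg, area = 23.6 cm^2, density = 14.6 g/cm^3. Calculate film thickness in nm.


Convert: m = 35.02 mg = 3.5020e-05 kg, A = 23.6 cm^2 = 2.3600e-03 m^2, rho = 14.6 g/cm^3 = 14600 kg/m^3
t = m / (A * rho)
t = 3.5020e-05 / (2.3600e-03 * 14600)
t = 1.0164e-06 m = 1016.4 nm

1016.4


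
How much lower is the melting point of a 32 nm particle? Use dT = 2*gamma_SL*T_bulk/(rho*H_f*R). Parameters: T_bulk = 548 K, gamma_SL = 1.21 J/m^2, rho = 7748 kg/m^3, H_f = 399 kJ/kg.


Radius R = 32/2 = 16 nm = 1.6e-08 m
Convert H_f = 399 kJ/kg = 399000 J/kg
dT = 2 * gamma_SL * T_bulk / (rho * H_f * R)
dT = 2 * 1.21 * 548 / (7748 * 399000 * 1.6e-08)
dT = 26.8 K

26.8


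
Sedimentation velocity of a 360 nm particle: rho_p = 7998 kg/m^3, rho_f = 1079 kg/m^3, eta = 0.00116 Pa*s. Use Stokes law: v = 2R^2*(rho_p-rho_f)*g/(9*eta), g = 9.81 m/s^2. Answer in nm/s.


Radius R = 360/2 nm = 1.8e-07 m
Density difference = 7998 - 1079 = 6919 kg/m^3
v = 2 * R^2 * (rho_p - rho_f) * g / (9 * eta)
v = 2 * (1.8e-07)^2 * 6919 * 9.81 / (9 * 0.00116)
v = 4.21296e-07 m/s = 421.2955 nm/s

421.2955


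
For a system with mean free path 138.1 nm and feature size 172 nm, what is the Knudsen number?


Knudsen number Kn = lambda / L
Kn = 138.1 / 172
Kn = 0.8029

0.8029


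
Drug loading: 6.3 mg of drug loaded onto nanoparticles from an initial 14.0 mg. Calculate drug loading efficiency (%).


Drug loading efficiency = (drug loaded / drug initial) * 100
DLE = 6.3 / 14.0 * 100
DLE = 0.45 * 100
DLE = 45.0%

45.0


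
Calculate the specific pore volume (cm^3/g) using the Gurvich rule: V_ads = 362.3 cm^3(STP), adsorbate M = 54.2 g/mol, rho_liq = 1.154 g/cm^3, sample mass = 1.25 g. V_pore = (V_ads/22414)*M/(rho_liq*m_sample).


Moles adsorbed n = V_ads / 22414 = 362.3 / 22414 = 1.616400e-02 mol
Liquid volume V_liq = n * M / rho_liq = 1.616400e-02 * 54.2 / 1.154 = 0.75918 cm^3
Specific pore volume V_pore = V_liq / m_sample = 0.75918 / 1.25
V_pore = 0.6073 cm^3/g

0.6073


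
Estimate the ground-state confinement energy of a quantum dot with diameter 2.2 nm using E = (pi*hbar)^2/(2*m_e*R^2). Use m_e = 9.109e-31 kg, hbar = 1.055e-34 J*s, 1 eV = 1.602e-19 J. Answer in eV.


Radius R = 2.2/2 = 1.1 nm = 1.1e-09 m
E = (pi * 1.055e-34)^2 / (2 * 9.109e-31 * (1.1e-09)^2)
E(J) = 4.98332e-20
E = E(J) / 1.602e-19 = 0.3111 eV

0.3111


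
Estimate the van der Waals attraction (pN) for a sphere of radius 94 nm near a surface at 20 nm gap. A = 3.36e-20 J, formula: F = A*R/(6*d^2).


Convert to SI: R = 94 nm = 9.4e-08 m, d = 20 nm = 2e-08 m
F = A * R / (6 * d^2)
F = 3.36e-20 * 9.4e-08 / (6 * (2e-08)^2)
F = 1.316e-12 N = 1.316 pN

1.316


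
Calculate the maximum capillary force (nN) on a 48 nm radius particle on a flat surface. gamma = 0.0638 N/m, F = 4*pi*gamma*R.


Convert radius: R = 48 nm = 4.8e-08 m
F = 4 * pi * gamma * R
F = 4 * pi * 0.0638 * 4.8e-08
F = 3.84833e-08 N = 38.4833 nN

38.4833


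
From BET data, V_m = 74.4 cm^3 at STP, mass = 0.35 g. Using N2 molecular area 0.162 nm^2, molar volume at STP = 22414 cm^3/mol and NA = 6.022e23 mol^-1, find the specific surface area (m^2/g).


Number of moles in monolayer = V_m / 22414 = 74.4 / 22414 = 0.00331935
Number of molecules = moles * NA = 0.00331935 * 6.022e23
SA = molecules * sigma / mass
SA = (74.4 / 22414) * 6.022e23 * 0.162e-18 / 0.35
SA = 925.2 m^2/g

925.2


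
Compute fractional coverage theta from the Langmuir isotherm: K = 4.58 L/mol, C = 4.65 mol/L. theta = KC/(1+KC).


Langmuir isotherm: theta = K*C / (1 + K*C)
K*C = 4.58 * 4.65 = 21.297
theta = 21.297 / (1 + 21.297) = 21.297 / 22.297
theta = 0.9552

0.9552


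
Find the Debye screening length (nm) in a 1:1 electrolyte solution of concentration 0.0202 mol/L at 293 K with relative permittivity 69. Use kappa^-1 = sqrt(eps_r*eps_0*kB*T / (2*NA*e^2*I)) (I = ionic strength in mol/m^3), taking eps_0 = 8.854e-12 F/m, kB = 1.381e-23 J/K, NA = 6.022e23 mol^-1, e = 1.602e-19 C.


Ionic strength I = 0.0202 * 1^2 * 1000 = 20.2 mol/m^3
kappa^-1 = sqrt(69 * 8.854e-12 * 1.381e-23 * 293 / (2 * 6.022e23 * (1.602e-19)^2 * 20.2))
kappa^-1 = 1.99 nm

1.99


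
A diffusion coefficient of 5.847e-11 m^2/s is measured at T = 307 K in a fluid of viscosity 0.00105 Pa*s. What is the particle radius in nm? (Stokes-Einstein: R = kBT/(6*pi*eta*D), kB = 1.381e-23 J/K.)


Stokes-Einstein: R = kB*T / (6*pi*eta*D)
R = 1.381e-23 * 307 / (6 * pi * 0.00105 * 5.847e-11)
R = 3.6636e-09 m = 3.66 nm

3.66


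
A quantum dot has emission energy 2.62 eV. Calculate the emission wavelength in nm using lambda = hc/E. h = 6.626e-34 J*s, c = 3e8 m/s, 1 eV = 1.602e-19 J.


Convert energy: E = 2.62 eV = 2.62 * 1.602e-19 = 4.19724e-19 J
lambda = h*c / E = 6.626e-34 * 3e8 / 4.19724e-19
lambda = 4.73597e-07 m = 473.6 nm

473.6


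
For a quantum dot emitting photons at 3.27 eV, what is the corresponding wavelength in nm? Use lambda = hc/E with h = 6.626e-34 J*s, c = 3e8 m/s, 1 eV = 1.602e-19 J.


Convert energy: E = 3.27 eV = 3.27 * 1.602e-19 = 5.23854e-19 J
lambda = h*c / E = 6.626e-34 * 3e8 / 5.23854e-19
lambda = 3.79457e-07 m = 379.5 nm

379.5


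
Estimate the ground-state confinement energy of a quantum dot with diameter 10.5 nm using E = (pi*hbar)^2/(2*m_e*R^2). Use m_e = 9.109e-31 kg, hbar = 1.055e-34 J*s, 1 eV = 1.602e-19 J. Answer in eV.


Radius R = 10.5/2 = 5.25 nm = 5.25e-09 m
E = (pi * 1.055e-34)^2 / (2 * 9.109e-31 * (5.25e-09)^2)
E(J) = 2.18769e-21
E = E(J) / 1.602e-19 = 0.0137 eV

0.0137


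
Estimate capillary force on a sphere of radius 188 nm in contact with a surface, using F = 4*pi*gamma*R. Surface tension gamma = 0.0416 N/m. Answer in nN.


Convert radius: R = 188 nm = 1.88e-07 m
F = 4 * pi * gamma * R
F = 4 * pi * 0.0416 * 1.88e-07
F = 9.82791e-08 N = 98.2791 nN

98.2791


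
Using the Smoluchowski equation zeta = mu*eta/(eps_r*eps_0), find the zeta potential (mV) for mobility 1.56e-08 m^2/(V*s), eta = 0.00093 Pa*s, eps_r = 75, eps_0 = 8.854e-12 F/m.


Smoluchowski equation: zeta = mu * eta / (eps_r * eps_0)
zeta = 1.56e-08 * 0.00093 / (75 * 8.854e-12)
zeta = 0.021848 V = 21.85 mV

21.85


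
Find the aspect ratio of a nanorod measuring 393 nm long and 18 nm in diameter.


Aspect ratio AR = length / diameter
AR = 393 / 18
AR = 21.83

21.83


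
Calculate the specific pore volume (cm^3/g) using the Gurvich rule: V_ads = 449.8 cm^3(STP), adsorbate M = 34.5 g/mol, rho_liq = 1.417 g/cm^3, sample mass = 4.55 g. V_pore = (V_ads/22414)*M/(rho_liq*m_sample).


Moles adsorbed n = V_ads / 22414 = 449.8 / 22414 = 2.006781e-02 mol
Liquid volume V_liq = n * M / rho_liq = 2.006781e-02 * 34.5 / 1.417 = 0.48860 cm^3
Specific pore volume V_pore = V_liq / m_sample = 0.48860 / 4.55
V_pore = 0.1074 cm^3/g

0.1074


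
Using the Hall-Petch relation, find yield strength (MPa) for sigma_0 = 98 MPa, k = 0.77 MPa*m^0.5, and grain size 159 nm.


d = 159 nm = 1.59e-07 m
sqrt(d) = 0.000398748
Hall-Petch contribution = k / sqrt(d) = 0.77 / 0.000398748 = 1931.0 MPa
sigma = sigma_0 + k/sqrt(d) = 98 + 1931.0 = 2029.0 MPa

2029.0


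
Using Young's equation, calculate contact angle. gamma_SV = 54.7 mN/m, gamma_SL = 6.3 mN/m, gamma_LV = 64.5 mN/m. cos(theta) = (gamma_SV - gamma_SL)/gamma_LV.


cos(theta) = (gamma_SV - gamma_SL) / gamma_LV
cos(theta) = (54.7 - 6.3) / 64.5
cos(theta) = 0.750388
theta = arccos(0.750388) = 41.38 degrees

41.38


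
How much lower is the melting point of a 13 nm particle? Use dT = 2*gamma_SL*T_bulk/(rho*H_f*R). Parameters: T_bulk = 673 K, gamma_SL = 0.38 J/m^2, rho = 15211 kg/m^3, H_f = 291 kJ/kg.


Radius R = 13/2 = 6.5 nm = 6.5e-09 m
Convert H_f = 291 kJ/kg = 291000 J/kg
dT = 2 * gamma_SL * T_bulk / (rho * H_f * R)
dT = 2 * 0.38 * 673 / (15211 * 291000 * 6.5e-09)
dT = 17.8 K

17.8


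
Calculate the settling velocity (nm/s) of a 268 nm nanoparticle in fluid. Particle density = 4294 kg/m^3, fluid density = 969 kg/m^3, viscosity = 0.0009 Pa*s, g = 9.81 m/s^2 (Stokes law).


Radius R = 268/2 nm = 1.34e-07 m
Density difference = 4294 - 969 = 3325 kg/m^3
v = 2 * R^2 * (rho_p - rho_f) * g / (9 * eta)
v = 2 * (1.34e-07)^2 * 3325 * 9.81 / (9 * 0.0009)
v = 1.44616e-07 m/s = 144.6156 nm/s

144.6156


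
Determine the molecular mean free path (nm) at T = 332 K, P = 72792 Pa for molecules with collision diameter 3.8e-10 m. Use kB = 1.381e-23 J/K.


Mean free path: lambda = kB*T / (sqrt(2) * pi * d^2 * P)
lambda = 1.381e-23 * 332 / (sqrt(2) * pi * (3.8e-10)^2 * 72792)
lambda = 9.81784e-08 m
lambda = 98.18 nm

98.18


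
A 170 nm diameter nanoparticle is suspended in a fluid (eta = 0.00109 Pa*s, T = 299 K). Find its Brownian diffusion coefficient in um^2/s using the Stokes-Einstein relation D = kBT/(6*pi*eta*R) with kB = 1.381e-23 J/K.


Radius R = 170/2 = 85 nm = 8.5e-08 m
D = kB*T / (6*pi*eta*R)
D = 1.381e-23 * 299 / (6 * pi * 0.00109 * 8.5e-08)
D = 2.36439e-12 m^2/s = 2.364 um^2/s

2.364


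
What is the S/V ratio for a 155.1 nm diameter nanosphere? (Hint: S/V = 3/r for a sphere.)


Radius r = 155.1/2 = 77.55 nm
S/V = 3 / r = 3 / 77.55
S/V = 0.0387 nm^-1

0.0387


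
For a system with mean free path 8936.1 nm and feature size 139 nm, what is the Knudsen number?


Knudsen number Kn = lambda / L
Kn = 8936.1 / 139
Kn = 64.2885

64.2885


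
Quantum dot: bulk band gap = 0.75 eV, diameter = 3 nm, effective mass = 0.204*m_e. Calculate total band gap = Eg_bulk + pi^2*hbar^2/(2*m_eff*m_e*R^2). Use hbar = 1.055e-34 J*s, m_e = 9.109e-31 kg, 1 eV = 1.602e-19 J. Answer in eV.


Radius R = 3/2 nm = 1.5e-09 m
Confinement energy dE = pi^2 * hbar^2 / (2 * m_eff * m_e * R^2)
dE = pi^2 * (1.055e-34)^2 / (2 * 0.204 * 9.109e-31 * (1.5e-09)^2) J, divided by 1.602e-19 J/eV
dE = 0.82 eV
Total band gap = E_g(bulk) + dE = 0.75 + 0.82 = 1.57 eV

1.57


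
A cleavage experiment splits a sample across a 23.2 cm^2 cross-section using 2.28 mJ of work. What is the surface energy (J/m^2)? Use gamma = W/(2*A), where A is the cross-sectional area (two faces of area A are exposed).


Convert: A = 23.2 cm^2 = 0.00232 m^2, W = 2.28 mJ = 0.00228 J
Cleaving exposes two faces of area A, so total new surface = 2*A and gamma = W / (2*A)
gamma = 0.00228 / (2 * 0.00232)
gamma = 0.491 J/m^2

0.491


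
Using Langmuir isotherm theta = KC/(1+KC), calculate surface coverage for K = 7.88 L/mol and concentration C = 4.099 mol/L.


Langmuir isotherm: theta = K*C / (1 + K*C)
K*C = 7.88 * 4.099 = 32.30012
theta = 32.30012 / (1 + 32.30012) = 32.30012 / 33.30012
theta = 0.97

0.97


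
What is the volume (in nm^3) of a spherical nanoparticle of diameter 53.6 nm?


Radius r = 53.6/2 = 26.8 nm
Volume V = (4/3) * pi * r^3
V = (4/3) * pi * (26.8)^3
V = 80629.32 nm^3

80629.32


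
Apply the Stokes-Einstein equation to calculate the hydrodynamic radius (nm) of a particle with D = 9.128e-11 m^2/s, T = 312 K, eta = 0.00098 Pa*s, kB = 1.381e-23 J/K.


Stokes-Einstein: R = kB*T / (6*pi*eta*D)
R = 1.381e-23 * 312 / (6 * pi * 0.00098 * 9.128e-11)
R = 2.55532e-09 m = 2.56 nm

2.56


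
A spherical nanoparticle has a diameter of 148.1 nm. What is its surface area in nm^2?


Radius r = 148.1/2 = 74.05 nm
Surface area SA = 4 * pi * r^2
SA = 4 * pi * (74.05)^2
SA = 68906.47 nm^2

68906.47


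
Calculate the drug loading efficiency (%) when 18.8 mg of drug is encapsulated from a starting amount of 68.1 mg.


Drug loading efficiency = (drug loaded / drug initial) * 100
DLE = 18.8 / 68.1 * 100
DLE = 0.2761 * 100
DLE = 27.61%

27.61


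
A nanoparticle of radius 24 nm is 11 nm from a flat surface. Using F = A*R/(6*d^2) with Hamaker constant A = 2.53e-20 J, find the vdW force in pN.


Convert to SI: R = 24 nm = 2.4e-08 m, d = 11 nm = 1.1e-08 m
F = A * R / (6 * d^2)
F = 2.53e-20 * 2.4e-08 / (6 * (1.1e-08)^2)
F = 8.36364e-13 N = 0.836 pN

0.836


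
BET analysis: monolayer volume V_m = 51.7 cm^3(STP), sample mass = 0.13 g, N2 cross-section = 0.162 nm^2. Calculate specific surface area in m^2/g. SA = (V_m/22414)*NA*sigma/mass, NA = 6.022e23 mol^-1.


Number of moles in monolayer = V_m / 22414 = 51.7 / 22414 = 0.00230659
Number of molecules = moles * NA = 0.00230659 * 6.022e23
SA = molecules * sigma / mass
SA = (51.7 / 22414) * 6.022e23 * 0.162e-18 / 0.13
SA = 1730.9 m^2/g

1730.9


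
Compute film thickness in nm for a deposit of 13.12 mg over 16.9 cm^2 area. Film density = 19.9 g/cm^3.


Convert: m = 13.12 mg = 1.3120e-05 kg, A = 16.9 cm^2 = 1.6900e-03 m^2, rho = 19.9 g/cm^3 = 19900 kg/m^3
t = m / (A * rho)
t = 1.3120e-05 / (1.6900e-03 * 19900)
t = 3.9012e-07 m = 390.1 nm

390.1


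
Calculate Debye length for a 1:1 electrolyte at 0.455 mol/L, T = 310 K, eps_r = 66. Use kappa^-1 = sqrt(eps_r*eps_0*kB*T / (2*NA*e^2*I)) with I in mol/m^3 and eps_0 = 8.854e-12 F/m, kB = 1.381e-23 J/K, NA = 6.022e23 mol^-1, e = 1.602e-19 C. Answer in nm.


Ionic strength I = 0.455 * 1^2 * 1000 = 455 mol/m^3
kappa^-1 = sqrt(66 * 8.854e-12 * 1.381e-23 * 310 / (2 * 6.022e23 * (1.602e-19)^2 * 455))
kappa^-1 = 0.422 nm

0.422


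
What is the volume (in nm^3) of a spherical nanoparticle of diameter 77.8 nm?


Radius r = 77.8/2 = 38.9 nm
Volume V = (4/3) * pi * r^3
V = (4/3) * pi * (38.9)^3
V = 246568.4 nm^3

246568.4


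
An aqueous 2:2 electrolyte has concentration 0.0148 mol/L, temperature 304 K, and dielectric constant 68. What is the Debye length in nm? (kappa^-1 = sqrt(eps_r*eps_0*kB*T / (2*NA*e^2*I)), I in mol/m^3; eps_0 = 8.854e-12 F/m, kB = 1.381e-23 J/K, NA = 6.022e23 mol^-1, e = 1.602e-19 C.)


Ionic strength I = 0.0148 * 2^2 * 1000 = 59.2 mol/m^3
kappa^-1 = sqrt(68 * 8.854e-12 * 1.381e-23 * 304 / (2 * 6.022e23 * (1.602e-19)^2 * 59.2))
kappa^-1 = 1.175 nm

1.175


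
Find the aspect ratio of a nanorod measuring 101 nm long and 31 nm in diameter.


Aspect ratio AR = length / diameter
AR = 101 / 31
AR = 3.26

3.26


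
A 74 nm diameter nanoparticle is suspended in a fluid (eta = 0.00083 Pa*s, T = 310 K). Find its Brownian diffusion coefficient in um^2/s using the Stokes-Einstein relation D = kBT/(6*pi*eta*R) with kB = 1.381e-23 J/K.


Radius R = 74/2 = 37 nm = 3.7e-08 m
D = kB*T / (6*pi*eta*R)
D = 1.381e-23 * 310 / (6 * pi * 0.00083 * 3.7e-08)
D = 7.39562e-12 m^2/s = 7.396 um^2/s

7.396


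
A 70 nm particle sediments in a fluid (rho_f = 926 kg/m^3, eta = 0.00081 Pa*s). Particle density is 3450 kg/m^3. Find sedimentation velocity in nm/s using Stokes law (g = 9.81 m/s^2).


Radius R = 70/2 nm = 3.5e-08 m
Density difference = 3450 - 926 = 2524 kg/m^3
v = 2 * R^2 * (rho_p - rho_f) * g / (9 * eta)
v = 2 * (3.5e-08)^2 * 2524 * 9.81 / (9 * 0.00081)
v = 8.32141e-09 m/s = 8.3214 nm/s

8.3214


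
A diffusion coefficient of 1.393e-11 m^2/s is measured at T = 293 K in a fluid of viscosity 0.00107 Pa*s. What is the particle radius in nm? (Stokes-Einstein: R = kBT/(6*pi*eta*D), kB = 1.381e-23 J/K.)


Stokes-Einstein: R = kB*T / (6*pi*eta*D)
R = 1.381e-23 * 293 / (6 * pi * 0.00107 * 1.393e-11)
R = 1.44021e-08 m = 14.4 nm

14.4


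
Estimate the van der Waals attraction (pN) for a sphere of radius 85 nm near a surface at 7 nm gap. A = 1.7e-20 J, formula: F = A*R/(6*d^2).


Convert to SI: R = 85 nm = 8.5e-08 m, d = 7 nm = 7e-09 m
F = A * R / (6 * d^2)
F = 1.7e-20 * 8.5e-08 / (6 * (7e-09)^2)
F = 4.91497e-12 N = 4.915 pN

4.915


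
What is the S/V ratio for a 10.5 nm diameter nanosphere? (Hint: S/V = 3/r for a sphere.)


Radius r = 10.5/2 = 5.25 nm
S/V = 3 / r = 3 / 5.25
S/V = 0.5714 nm^-1

0.5714


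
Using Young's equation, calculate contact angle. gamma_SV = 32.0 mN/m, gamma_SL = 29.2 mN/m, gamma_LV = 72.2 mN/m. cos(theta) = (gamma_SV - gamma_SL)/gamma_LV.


cos(theta) = (gamma_SV - gamma_SL) / gamma_LV
cos(theta) = (32.0 - 29.2) / 72.2
cos(theta) = 0.038781
theta = arccos(0.038781) = 87.78 degrees

87.78


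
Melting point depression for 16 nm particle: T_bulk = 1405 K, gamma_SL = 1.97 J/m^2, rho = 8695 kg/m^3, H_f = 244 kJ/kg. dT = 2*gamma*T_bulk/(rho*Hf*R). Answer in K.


Radius R = 16/2 = 8 nm = 8e-09 m
Convert H_f = 244 kJ/kg = 244000 J/kg
dT = 2 * gamma_SL * T_bulk / (rho * H_f * R)
dT = 2 * 1.97 * 1405 / (8695 * 244000 * 8e-09)
dT = 326.2 K

326.2


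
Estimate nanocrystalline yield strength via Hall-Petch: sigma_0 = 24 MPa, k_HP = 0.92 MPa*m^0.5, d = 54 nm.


d = 54 nm = 5.4e-08 m
sqrt(d) = 0.000232379
Hall-Petch contribution = k / sqrt(d) = 0.92 / 0.000232379 = 3959.0 MPa
sigma = sigma_0 + k/sqrt(d) = 24 + 3959.0 = 3983.0 MPa

3983.0


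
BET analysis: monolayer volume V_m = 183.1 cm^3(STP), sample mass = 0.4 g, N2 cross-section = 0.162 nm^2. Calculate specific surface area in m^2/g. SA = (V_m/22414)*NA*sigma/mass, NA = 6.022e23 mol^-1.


Number of moles in monolayer = V_m / 22414 = 183.1 / 22414 = 0.008169
Number of molecules = moles * NA = 0.008169 * 6.022e23
SA = molecules * sigma / mass
SA = (183.1 / 22414) * 6.022e23 * 0.162e-18 / 0.4
SA = 1992.3 m^2/g

1992.3


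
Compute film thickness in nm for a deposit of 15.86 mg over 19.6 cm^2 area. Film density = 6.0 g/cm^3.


Convert: m = 15.86 mg = 1.5860e-05 kg, A = 19.6 cm^2 = 1.9600e-03 m^2, rho = 6.0 g/cm^3 = 6000 kg/m^3
t = m / (A * rho)
t = 1.5860e-05 / (1.9600e-03 * 6000)
t = 1.3486e-06 m = 1348.6 nm

1348.6


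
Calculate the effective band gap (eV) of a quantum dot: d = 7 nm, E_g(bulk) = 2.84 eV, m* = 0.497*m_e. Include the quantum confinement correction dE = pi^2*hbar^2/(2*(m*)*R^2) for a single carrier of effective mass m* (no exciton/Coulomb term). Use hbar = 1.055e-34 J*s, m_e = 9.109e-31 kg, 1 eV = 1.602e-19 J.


Radius R = 7/2 nm = 3.5e-09 m
Confinement energy dE = pi^2 * hbar^2 / (2 * m_eff * m_e * R^2)
dE = pi^2 * (1.055e-34)^2 / (2 * 0.497 * 9.109e-31 * (3.5e-09)^2) J, divided by 1.602e-19 J/eV
dE = 0.0618 eV
Total band gap = E_g(bulk) + dE = 2.84 + 0.0618 = 2.9018 eV

2.9018


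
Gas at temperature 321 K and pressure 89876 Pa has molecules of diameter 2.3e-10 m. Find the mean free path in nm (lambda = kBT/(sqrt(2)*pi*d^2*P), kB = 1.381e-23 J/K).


Mean free path: lambda = kB*T / (sqrt(2) * pi * d^2 * P)
lambda = 1.381e-23 * 321 / (sqrt(2) * pi * (2.3e-10)^2 * 89876)
lambda = 2.09862e-07 m
lambda = 209.86 nm

209.86


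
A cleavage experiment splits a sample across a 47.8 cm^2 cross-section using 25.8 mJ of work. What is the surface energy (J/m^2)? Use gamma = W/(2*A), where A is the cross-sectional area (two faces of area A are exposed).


Convert: A = 47.8 cm^2 = 0.00478 m^2, W = 25.8 mJ = 0.0258 J
Cleaving exposes two faces of area A, so total new surface = 2*A and gamma = W / (2*A)
gamma = 0.0258 / (2 * 0.00478)
gamma = 2.699 J/m^2

2.699


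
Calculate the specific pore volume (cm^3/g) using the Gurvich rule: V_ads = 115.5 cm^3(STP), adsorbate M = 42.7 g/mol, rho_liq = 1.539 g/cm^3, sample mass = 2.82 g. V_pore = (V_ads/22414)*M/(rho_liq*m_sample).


Moles adsorbed n = V_ads / 22414 = 115.5 / 22414 = 5.153029e-03 mol
Liquid volume V_liq = n * M / rho_liq = 5.153029e-03 * 42.7 / 1.539 = 0.14297 cm^3
Specific pore volume V_pore = V_liq / m_sample = 0.14297 / 2.82
V_pore = 0.0507 cm^3/g

0.0507


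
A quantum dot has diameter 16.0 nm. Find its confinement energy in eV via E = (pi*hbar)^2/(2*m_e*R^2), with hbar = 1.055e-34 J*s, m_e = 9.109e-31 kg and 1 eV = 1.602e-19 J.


Radius R = 16.0/2 = 8 nm = 8e-09 m
E = (pi * 1.055e-34)^2 / (2 * 9.109e-31 * (8e-09)^2)
E(J) = 9.42159e-22
E = E(J) / 1.602e-19 = 0.0059 eV

0.0059


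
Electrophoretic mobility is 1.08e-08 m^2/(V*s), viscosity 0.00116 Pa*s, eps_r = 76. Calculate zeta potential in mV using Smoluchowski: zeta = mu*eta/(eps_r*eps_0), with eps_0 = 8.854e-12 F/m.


Smoluchowski equation: zeta = mu * eta / (eps_r * eps_0)
zeta = 1.08e-08 * 0.00116 / (76 * 8.854e-12)
zeta = 0.018618 V = 18.62 mV

18.62


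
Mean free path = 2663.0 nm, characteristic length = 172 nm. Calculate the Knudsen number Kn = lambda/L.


Knudsen number Kn = lambda / L
Kn = 2663.0 / 172
Kn = 15.4826

15.4826


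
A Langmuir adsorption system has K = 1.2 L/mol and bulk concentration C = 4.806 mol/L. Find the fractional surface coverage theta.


Langmuir isotherm: theta = K*C / (1 + K*C)
K*C = 1.2 * 4.806 = 5.7672
theta = 5.7672 / (1 + 5.7672) = 5.7672 / 6.7672
theta = 0.8522

0.8522


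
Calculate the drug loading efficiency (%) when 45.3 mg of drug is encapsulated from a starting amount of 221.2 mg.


Drug loading efficiency = (drug loaded / drug initial) * 100
DLE = 45.3 / 221.2 * 100
DLE = 0.2048 * 100
DLE = 20.48%

20.48


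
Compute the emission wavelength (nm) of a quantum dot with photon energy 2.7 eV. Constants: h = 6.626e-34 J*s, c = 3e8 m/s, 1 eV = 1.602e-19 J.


Convert energy: E = 2.7 eV = 2.7 * 1.602e-19 = 4.3254e-19 J
lambda = h*c / E = 6.626e-34 * 3e8 / 4.3254e-19
lambda = 4.59564e-07 m = 459.6 nm

459.6


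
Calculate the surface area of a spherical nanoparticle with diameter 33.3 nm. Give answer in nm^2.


Radius r = 33.3/2 = 16.65 nm
Surface area SA = 4 * pi * r^2
SA = 4 * pi * (16.65)^2
SA = 3483.68 nm^2

3483.68


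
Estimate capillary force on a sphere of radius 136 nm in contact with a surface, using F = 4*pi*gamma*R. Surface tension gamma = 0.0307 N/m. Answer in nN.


Convert radius: R = 136 nm = 1.36e-07 m
F = 4 * pi * gamma * R
F = 4 * pi * 0.0307 * 1.36e-07
F = 5.24671e-08 N = 52.4671 nN

52.4671


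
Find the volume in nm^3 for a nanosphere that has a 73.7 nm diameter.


Radius r = 73.7/2 = 36.85 nm
Volume V = (4/3) * pi * r^3
V = (4/3) * pi * (36.85)^3
V = 209604.73 nm^3

209604.73


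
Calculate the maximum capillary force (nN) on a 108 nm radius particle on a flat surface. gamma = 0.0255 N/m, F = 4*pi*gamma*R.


Convert radius: R = 108 nm = 1.08e-07 m
F = 4 * pi * gamma * R
F = 4 * pi * 0.0255 * 1.08e-07
F = 3.46078e-08 N = 34.6078 nN

34.6078


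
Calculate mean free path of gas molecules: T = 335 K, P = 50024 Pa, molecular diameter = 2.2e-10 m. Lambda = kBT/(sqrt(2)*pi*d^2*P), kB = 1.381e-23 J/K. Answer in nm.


Mean free path: lambda = kB*T / (sqrt(2) * pi * d^2 * P)
lambda = 1.381e-23 * 335 / (sqrt(2) * pi * (2.2e-10)^2 * 50024)
lambda = 4.30081e-07 m
lambda = 430.08 nm

430.08


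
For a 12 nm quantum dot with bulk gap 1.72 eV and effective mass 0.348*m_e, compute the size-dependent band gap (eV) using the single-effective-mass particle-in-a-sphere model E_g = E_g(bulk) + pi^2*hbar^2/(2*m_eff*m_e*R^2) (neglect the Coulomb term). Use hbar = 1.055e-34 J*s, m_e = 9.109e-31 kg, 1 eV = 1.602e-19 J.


Radius R = 12/2 nm = 6e-09 m
Confinement energy dE = pi^2 * hbar^2 / (2 * m_eff * m_e * R^2)
dE = pi^2 * (1.055e-34)^2 / (2 * 0.348 * 9.109e-31 * (6e-09)^2) J, divided by 1.602e-19 J/eV
dE = 0.03 eV
Total band gap = E_g(bulk) + dE = 1.72 + 0.03 = 1.75 eV

1.75


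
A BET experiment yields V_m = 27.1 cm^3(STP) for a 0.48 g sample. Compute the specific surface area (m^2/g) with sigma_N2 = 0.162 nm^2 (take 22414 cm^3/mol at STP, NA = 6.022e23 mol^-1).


Number of moles in monolayer = V_m / 22414 = 27.1 / 22414 = 0.00120907
Number of molecules = moles * NA = 0.00120907 * 6.022e23
SA = molecules * sigma / mass
SA = (27.1 / 22414) * 6.022e23 * 0.162e-18 / 0.48
SA = 245.7 m^2/g

245.7


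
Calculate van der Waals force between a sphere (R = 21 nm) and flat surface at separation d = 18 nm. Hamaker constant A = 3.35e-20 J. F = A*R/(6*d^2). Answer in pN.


Convert to SI: R = 21 nm = 2.1e-08 m, d = 18 nm = 1.8e-08 m
F = A * R / (6 * d^2)
F = 3.35e-20 * 2.1e-08 / (6 * (1.8e-08)^2)
F = 3.61883e-13 N = 0.362 pN

0.362


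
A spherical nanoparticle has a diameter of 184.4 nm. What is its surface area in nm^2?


Radius r = 184.4/2 = 92.2 nm
Surface area SA = 4 * pi * r^2
SA = 4 * pi * (92.2)^2
SA = 106824.71 nm^2

106824.71


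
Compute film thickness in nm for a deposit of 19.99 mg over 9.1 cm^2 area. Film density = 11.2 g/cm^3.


Convert: m = 19.99 mg = 1.9990e-05 kg, A = 9.1 cm^2 = 9.1000e-04 m^2, rho = 11.2 g/cm^3 = 11200 kg/m^3
t = m / (A * rho)
t = 1.9990e-05 / (9.1000e-04 * 11200)
t = 1.9613e-06 m = 1961.3 nm

1961.3


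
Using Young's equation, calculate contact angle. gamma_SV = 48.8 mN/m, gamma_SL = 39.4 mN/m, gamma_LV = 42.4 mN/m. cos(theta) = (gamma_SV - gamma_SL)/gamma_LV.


cos(theta) = (gamma_SV - gamma_SL) / gamma_LV
cos(theta) = (48.8 - 39.4) / 42.4
cos(theta) = 0.221698
theta = arccos(0.221698) = 77.19 degrees

77.19


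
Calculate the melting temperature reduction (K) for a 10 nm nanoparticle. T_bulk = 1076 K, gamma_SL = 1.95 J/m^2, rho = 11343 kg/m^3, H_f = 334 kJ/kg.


Radius R = 10/2 = 5 nm = 5e-09 m
Convert H_f = 334 kJ/kg = 334000 J/kg
dT = 2 * gamma_SL * T_bulk / (rho * H_f * R)
dT = 2 * 1.95 * 1076 / (11343 * 334000 * 5e-09)
dT = 221.5 K

221.5


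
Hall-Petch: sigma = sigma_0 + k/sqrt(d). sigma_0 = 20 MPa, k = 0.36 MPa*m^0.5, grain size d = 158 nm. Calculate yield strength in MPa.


d = 158 nm = 1.58e-07 m
sqrt(d) = 0.0003974921
Hall-Petch contribution = k / sqrt(d) = 0.36 / 0.0003974921 = 905.7 MPa
sigma = sigma_0 + k/sqrt(d) = 20 + 905.7 = 925.7 MPa

925.7


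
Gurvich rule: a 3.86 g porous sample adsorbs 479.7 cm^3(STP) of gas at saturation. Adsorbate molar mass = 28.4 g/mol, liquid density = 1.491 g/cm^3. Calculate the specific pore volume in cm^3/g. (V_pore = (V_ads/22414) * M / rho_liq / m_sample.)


Moles adsorbed n = V_ads / 22414 = 479.7 / 22414 = 2.140180e-02 mol
Liquid volume V_liq = n * M / rho_liq = 2.140180e-02 * 28.4 / 1.491 = 0.40765 cm^3
Specific pore volume V_pore = V_liq / m_sample = 0.40765 / 3.86
V_pore = 0.1056 cm^3/g

0.1056


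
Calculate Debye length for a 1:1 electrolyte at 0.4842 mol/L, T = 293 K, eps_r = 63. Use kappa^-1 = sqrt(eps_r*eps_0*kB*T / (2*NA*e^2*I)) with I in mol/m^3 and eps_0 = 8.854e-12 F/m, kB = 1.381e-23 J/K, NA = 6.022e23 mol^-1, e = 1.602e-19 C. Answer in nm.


Ionic strength I = 0.4842 * 1^2 * 1000 = 484.2 mol/m^3
kappa^-1 = sqrt(63 * 8.854e-12 * 1.381e-23 * 293 / (2 * 6.022e23 * (1.602e-19)^2 * 484.2))
kappa^-1 = 0.388 nm

0.388


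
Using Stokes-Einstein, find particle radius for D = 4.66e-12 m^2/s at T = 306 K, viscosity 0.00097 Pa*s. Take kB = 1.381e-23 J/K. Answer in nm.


Stokes-Einstein: R = kB*T / (6*pi*eta*D)
R = 1.381e-23 * 306 / (6 * pi * 0.00097 * 4.66e-12)
R = 4.95971e-08 m = 49.6 nm

49.6


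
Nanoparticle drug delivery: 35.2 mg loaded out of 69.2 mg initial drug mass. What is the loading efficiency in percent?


Drug loading efficiency = (drug loaded / drug initial) * 100
DLE = 35.2 / 69.2 * 100
DLE = 0.5087 * 100
DLE = 50.87%

50.87


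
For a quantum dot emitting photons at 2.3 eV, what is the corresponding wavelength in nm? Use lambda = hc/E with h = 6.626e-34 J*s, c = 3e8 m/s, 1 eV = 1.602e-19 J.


Convert energy: E = 2.3 eV = 2.3 * 1.602e-19 = 3.6846e-19 J
lambda = h*c / E = 6.626e-34 * 3e8 / 3.6846e-19
lambda = 5.39489e-07 m = 539.5 nm

539.5


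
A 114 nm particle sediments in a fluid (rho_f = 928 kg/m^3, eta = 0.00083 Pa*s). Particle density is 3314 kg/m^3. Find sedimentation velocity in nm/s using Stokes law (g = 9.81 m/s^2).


Radius R = 114/2 nm = 5.7e-08 m
Density difference = 3314 - 928 = 2386 kg/m^3
v = 2 * R^2 * (rho_p - rho_f) * g / (9 * eta)
v = 2 * (5.7e-08)^2 * 2386 * 9.81 / (9 * 0.00083)
v = 2.0361e-08 m/s = 20.361 nm/s

20.361


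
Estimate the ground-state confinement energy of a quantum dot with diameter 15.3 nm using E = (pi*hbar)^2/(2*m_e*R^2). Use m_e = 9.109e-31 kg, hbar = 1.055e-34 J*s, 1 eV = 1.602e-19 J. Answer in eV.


Radius R = 15.3/2 = 7.65 nm = 7.65e-09 m
E = (pi * 1.055e-34)^2 / (2 * 9.109e-31 * (7.65e-09)^2)
E(J) = 1.03034e-21
E = E(J) / 1.602e-19 = 0.0064 eV

0.0064


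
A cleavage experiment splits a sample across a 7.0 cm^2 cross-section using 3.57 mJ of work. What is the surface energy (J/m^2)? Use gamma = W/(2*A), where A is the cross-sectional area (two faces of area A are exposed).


Convert: A = 7.0 cm^2 = 0.0007 m^2, W = 3.57 mJ = 0.00357 J
Cleaving exposes two faces of area A, so total new surface = 2*A and gamma = W / (2*A)
gamma = 0.00357 / (2 * 0.0007)
gamma = 2.55 J/m^2

2.55


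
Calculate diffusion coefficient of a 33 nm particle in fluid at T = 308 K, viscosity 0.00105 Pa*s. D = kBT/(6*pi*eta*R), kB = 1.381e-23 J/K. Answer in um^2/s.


Radius R = 33/2 = 16.5 nm = 1.65e-08 m
D = kB*T / (6*pi*eta*R)
D = 1.381e-23 * 308 / (6 * pi * 0.00105 * 1.65e-08)
D = 1.30248e-11 m^2/s = 13.025 um^2/s

13.025


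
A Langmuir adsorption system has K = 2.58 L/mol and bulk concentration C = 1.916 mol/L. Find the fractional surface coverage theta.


Langmuir isotherm: theta = K*C / (1 + K*C)
K*C = 2.58 * 1.916 = 4.94328
theta = 4.94328 / (1 + 4.94328) = 4.94328 / 5.94328
theta = 0.8317

0.8317


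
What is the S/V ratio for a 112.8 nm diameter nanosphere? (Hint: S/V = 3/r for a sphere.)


Radius r = 112.8/2 = 56.4 nm
S/V = 3 / r = 3 / 56.4
S/V = 0.0532 nm^-1

0.0532


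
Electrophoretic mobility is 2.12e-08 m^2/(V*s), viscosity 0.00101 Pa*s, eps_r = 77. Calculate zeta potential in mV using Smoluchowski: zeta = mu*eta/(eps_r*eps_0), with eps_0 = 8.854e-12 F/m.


Smoluchowski equation: zeta = mu * eta / (eps_r * eps_0)
zeta = 2.12e-08 * 0.00101 / (77 * 8.854e-12)
zeta = 0.031407 V = 31.41 mV

31.41


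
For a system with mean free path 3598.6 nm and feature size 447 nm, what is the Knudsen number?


Knudsen number Kn = lambda / L
Kn = 3598.6 / 447
Kn = 8.0506

8.0506


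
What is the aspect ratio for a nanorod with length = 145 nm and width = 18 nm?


Aspect ratio AR = length / diameter
AR = 145 / 18
AR = 8.06

8.06


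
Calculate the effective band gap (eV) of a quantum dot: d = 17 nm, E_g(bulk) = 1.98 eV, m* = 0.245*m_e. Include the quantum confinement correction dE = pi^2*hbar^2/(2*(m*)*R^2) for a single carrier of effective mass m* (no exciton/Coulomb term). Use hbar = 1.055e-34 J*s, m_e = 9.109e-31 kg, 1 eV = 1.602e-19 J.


Radius R = 17/2 nm = 8.5e-09 m
Confinement energy dE = pi^2 * hbar^2 / (2 * m_eff * m_e * R^2)
dE = pi^2 * (1.055e-34)^2 / (2 * 0.245 * 9.109e-31 * (8.5e-09)^2) J, divided by 1.602e-19 J/eV
dE = 0.0213 eV
Total band gap = E_g(bulk) + dE = 1.98 + 0.0213 = 2.0013 eV

2.0013


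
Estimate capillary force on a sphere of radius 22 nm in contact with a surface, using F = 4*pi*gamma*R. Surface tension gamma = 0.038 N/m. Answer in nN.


Convert radius: R = 22 nm = 2.2e-08 m
F = 4 * pi * gamma * R
F = 4 * pi * 0.038 * 2.2e-08
F = 1.05055e-08 N = 10.5055 nN

10.5055


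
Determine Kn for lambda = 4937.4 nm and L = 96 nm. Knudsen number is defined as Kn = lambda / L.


Knudsen number Kn = lambda / L
Kn = 4937.4 / 96
Kn = 51.4312

51.4312


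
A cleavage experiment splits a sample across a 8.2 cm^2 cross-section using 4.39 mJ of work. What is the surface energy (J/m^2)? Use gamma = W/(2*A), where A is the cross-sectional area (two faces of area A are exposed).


Convert: A = 8.2 cm^2 = 0.00082 m^2, W = 4.39 mJ = 0.00439 J
Cleaving exposes two faces of area A, so total new surface = 2*A and gamma = W / (2*A)
gamma = 0.00439 / (2 * 0.00082)
gamma = 2.677 J/m^2

2.677


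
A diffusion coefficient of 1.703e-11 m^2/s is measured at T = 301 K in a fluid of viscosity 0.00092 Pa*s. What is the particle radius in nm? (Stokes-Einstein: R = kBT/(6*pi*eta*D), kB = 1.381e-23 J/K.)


Stokes-Einstein: R = kB*T / (6*pi*eta*D)
R = 1.381e-23 * 301 / (6 * pi * 0.00092 * 1.703e-11)
R = 1.40753e-08 m = 14.08 nm

14.08


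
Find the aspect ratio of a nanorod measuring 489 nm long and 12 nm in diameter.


Aspect ratio AR = length / diameter
AR = 489 / 12
AR = 40.75

40.75


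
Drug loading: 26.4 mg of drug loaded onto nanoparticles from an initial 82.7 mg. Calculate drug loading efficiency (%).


Drug loading efficiency = (drug loaded / drug initial) * 100
DLE = 26.4 / 82.7 * 100
DLE = 0.3192 * 100
DLE = 31.92%

31.92


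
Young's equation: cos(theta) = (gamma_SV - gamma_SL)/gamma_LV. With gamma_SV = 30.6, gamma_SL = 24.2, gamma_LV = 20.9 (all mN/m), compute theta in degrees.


cos(theta) = (gamma_SV - gamma_SL) / gamma_LV
cos(theta) = (30.6 - 24.2) / 20.9
cos(theta) = 0.30622
theta = arccos(0.30622) = 72.17 degrees

72.17


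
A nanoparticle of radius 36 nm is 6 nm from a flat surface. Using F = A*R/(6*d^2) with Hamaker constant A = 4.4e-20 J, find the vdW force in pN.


Convert to SI: R = 36 nm = 3.6e-08 m, d = 6 nm = 6e-09 m
F = A * R / (6 * d^2)
F = 4.4e-20 * 3.6e-08 / (6 * (6e-09)^2)
F = 7.33333e-12 N = 7.333 pN

7.333


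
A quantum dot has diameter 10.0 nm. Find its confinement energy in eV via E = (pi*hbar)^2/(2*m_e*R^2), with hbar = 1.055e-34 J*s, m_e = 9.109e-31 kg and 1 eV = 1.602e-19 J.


Radius R = 10.0/2 = 5 nm = 5e-09 m
E = (pi * 1.055e-34)^2 / (2 * 9.109e-31 * (5e-09)^2)
E(J) = 2.41193e-21
E = E(J) / 1.602e-19 = 0.0151 eV

0.0151


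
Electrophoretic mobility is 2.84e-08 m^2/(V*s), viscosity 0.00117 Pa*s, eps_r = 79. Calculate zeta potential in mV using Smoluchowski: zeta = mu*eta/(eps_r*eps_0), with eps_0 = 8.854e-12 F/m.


Smoluchowski equation: zeta = mu * eta / (eps_r * eps_0)
zeta = 2.84e-08 * 0.00117 / (79 * 8.854e-12)
zeta = 0.047505 V = 47.5 mV

47.5


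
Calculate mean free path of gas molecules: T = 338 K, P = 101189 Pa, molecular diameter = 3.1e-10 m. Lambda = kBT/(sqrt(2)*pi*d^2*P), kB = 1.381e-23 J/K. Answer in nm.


Mean free path: lambda = kB*T / (sqrt(2) * pi * d^2 * P)
lambda = 1.381e-23 * 338 / (sqrt(2) * pi * (3.1e-10)^2 * 101189)
lambda = 1.08041e-07 m
lambda = 108.04 nm

108.04


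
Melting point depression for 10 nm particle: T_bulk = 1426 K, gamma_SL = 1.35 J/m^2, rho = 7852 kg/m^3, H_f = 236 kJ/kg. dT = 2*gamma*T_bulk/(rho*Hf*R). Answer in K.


Radius R = 10/2 = 5 nm = 5e-09 m
Convert H_f = 236 kJ/kg = 236000 J/kg
dT = 2 * gamma_SL * T_bulk / (rho * H_f * R)
dT = 2 * 1.35 * 1426 / (7852 * 236000 * 5e-09)
dT = 415.5 K

415.5


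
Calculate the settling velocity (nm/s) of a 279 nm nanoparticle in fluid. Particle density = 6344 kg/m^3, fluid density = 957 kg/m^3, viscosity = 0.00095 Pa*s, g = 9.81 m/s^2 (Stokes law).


Radius R = 279/2 nm = 1.395e-07 m
Density difference = 6344 - 957 = 5387 kg/m^3
v = 2 * R^2 * (rho_p - rho_f) * g / (9 * eta)
v = 2 * (1.395e-07)^2 * 5387 * 9.81 / (9 * 0.00095)
v = 2.40563e-07 m/s = 240.5627 nm/s

240.5627


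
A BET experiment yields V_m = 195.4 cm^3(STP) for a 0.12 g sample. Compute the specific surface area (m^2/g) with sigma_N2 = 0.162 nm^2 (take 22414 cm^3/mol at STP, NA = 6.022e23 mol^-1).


Number of moles in monolayer = V_m / 22414 = 195.4 / 22414 = 0.00871777
Number of molecules = moles * NA = 0.00871777 * 6.022e23
SA = molecules * sigma / mass
SA = (195.4 / 22414) * 6.022e23 * 0.162e-18 / 0.12
SA = 7087.3 m^2/g

7087.3


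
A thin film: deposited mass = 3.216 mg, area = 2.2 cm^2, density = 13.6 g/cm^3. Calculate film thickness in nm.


Convert: m = 3.216 mg = 3.2160e-06 kg, A = 2.2 cm^2 = 2.2000e-04 m^2, rho = 13.6 g/cm^3 = 13600 kg/m^3
t = m / (A * rho)
t = 3.2160e-06 / (2.2000e-04 * 13600)
t = 1.0749e-06 m = 1074.9 nm

1074.9


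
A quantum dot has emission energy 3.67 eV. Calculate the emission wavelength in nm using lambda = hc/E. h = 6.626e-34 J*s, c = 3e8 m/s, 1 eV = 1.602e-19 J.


Convert energy: E = 3.67 eV = 3.67 * 1.602e-19 = 5.87934e-19 J
lambda = h*c / E = 6.626e-34 * 3e8 / 5.87934e-19
lambda = 3.38099e-07 m = 338.1 nm

338.1


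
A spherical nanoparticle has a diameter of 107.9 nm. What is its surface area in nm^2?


Radius r = 107.9/2 = 53.95 nm
Surface area SA = 4 * pi * r^2
SA = 4 * pi * (53.95)^2
SA = 36575.71 nm^2

36575.71


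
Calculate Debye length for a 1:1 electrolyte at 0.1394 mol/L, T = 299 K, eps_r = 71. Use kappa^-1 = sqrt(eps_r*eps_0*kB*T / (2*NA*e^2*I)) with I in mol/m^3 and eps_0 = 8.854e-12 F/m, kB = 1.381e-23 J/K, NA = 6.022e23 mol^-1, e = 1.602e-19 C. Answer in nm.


Ionic strength I = 0.1394 * 1^2 * 1000 = 139.4 mol/m^3
kappa^-1 = sqrt(71 * 8.854e-12 * 1.381e-23 * 299 / (2 * 6.022e23 * (1.602e-19)^2 * 139.4))
kappa^-1 = 0.776 nm

0.776


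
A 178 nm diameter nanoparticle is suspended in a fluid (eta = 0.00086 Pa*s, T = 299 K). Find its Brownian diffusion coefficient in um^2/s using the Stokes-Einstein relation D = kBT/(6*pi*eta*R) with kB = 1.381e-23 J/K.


Radius R = 178/2 = 89 nm = 8.9e-08 m
D = kB*T / (6*pi*eta*R)
D = 1.381e-23 * 299 / (6 * pi * 0.00086 * 8.9e-08)
D = 2.86204e-12 m^2/s = 2.862 um^2/s

2.862


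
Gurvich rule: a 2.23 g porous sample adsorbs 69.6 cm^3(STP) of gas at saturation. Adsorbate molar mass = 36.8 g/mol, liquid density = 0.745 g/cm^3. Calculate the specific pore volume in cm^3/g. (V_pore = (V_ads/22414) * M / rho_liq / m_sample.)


Moles adsorbed n = V_ads / 22414 = 69.6 / 22414 = 3.105202e-03 mol
Liquid volume V_liq = n * M / rho_liq = 3.105202e-03 * 36.8 / 0.745 = 0.15338 cm^3
Specific pore volume V_pore = V_liq / m_sample = 0.15338 / 2.23
V_pore = 0.0688 cm^3/g

0.0688


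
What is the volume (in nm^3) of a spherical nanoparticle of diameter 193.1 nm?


Radius r = 193.1/2 = 96.55 nm
Volume V = (4/3) * pi * r^3
V = (4/3) * pi * (96.55)^3
V = 3770035.53 nm^3

3770035.53


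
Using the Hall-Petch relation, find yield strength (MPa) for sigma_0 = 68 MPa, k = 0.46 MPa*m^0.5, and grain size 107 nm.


d = 107 nm = 1.07e-07 m
sqrt(d) = 0.0003271085
Hall-Petch contribution = k / sqrt(d) = 0.46 / 0.0003271085 = 1406.3 MPa
sigma = sigma_0 + k/sqrt(d) = 68 + 1406.3 = 1474.3 MPa

1474.3


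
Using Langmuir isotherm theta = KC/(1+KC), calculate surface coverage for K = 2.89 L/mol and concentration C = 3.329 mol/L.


Langmuir isotherm: theta = K*C / (1 + K*C)
K*C = 2.89 * 3.329 = 9.62081
theta = 9.62081 / (1 + 9.62081) = 9.62081 / 10.62081
theta = 0.9058

0.9058


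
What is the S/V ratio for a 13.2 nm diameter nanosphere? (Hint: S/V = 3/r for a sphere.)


Radius r = 13.2/2 = 6.6 nm
S/V = 3 / r = 3 / 6.6
S/V = 0.4545 nm^-1

0.4545


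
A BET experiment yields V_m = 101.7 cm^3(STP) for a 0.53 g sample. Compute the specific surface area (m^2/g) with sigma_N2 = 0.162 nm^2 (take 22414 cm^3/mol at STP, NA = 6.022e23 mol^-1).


Number of moles in monolayer = V_m / 22414 = 101.7 / 22414 = 0.00453734
Number of molecules = moles * NA = 0.00453734 * 6.022e23
SA = molecules * sigma / mass
SA = (101.7 / 22414) * 6.022e23 * 0.162e-18 / 0.53
SA = 835.2 m^2/g

835.2


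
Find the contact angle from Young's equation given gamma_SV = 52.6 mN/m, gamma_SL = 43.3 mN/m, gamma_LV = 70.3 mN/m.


cos(theta) = (gamma_SV - gamma_SL) / gamma_LV
cos(theta) = (52.6 - 43.3) / 70.3
cos(theta) = 0.13229
theta = arccos(0.13229) = 82.4 degrees

82.4
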